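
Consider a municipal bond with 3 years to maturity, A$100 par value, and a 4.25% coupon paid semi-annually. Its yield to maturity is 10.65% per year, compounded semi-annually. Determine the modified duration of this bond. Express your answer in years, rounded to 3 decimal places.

2.688 years

Periodic yield y = 0.05325. First find Macaulay duration:
  t   CF        PV=CF/(1+0.05325)^t    t·PV
  1        2.125         2.0176         2.0176
  2        2.125         1.9156         3.8311
  3        2.125         1.8187         5.4561
  4        2.125         1.7268         6.9071
  5        2.125         1.6395         8.1973
  6      102.125        74.8072       448.8431
  Σ                     83.9252       475.2523
P = 83.9252; Macaulay duration = 475.2523 / 83.9252 = 5.66280 half-year periods = 2.83140 years.
Modified duration = D_Mac / (1 + y) = 2.83140 / 1.05325 = 2.68825 years.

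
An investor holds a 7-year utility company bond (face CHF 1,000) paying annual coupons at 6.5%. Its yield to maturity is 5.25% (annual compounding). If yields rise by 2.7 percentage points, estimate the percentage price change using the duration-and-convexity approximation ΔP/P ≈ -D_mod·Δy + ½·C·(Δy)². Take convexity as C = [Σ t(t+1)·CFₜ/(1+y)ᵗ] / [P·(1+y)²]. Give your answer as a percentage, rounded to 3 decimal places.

With y = 0.0525:
  t   CF        PV=CF/(1+0.0525)^t    t·PV        t(t+1)·PV
  1        65.00        61.7577        61.7577         123.5154
  2        65.00        58.6772       117.3543         352.0630
  3        65.00        55.7503       167.2508         669.0033
  4        65.00        52.9694       211.8775       1,059.3877
  5        65.00        50.3272       251.6360       1,509.8162
  6        65.00        47.8168       286.9009       2,008.3066
  7     1,065.00       744.3803     5,210.6622      41,685.2973
  Σ                  1,071.6789     6,307.4396      47,407.3897
P = 1,071.6789; D_Mac = 5.88557 yrs; D_mod = 5.59199 yrs; C = 39.93348.
Duration effect: -5.59199 × (+0.027) = -0.150984
Convexity effect: 0.5 × 39.93348 × (0.027)² = +0.0145558
ΔP/P ≈ -0.150984 + 0.0145558 = -0.136428 = -13.6428%.

-13.643%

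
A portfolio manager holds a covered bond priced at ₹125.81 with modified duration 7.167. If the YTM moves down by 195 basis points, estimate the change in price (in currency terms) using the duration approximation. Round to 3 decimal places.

+₹17.583

Duration approximation: ΔP/P ≈ -D_mod · Δy = -7.167 × (-0.0195) = +0.1397565.
ΔP ≈ 125.81 × (+0.1397565) = +17.582765265.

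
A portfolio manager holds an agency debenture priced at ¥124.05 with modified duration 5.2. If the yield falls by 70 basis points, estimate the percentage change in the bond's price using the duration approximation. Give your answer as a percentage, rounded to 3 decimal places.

Duration approximation: ΔP/P ≈ -D_mod · Δy = -5.2 × (-0.007) = +0.036400.
As a percentage: +3.6400%.

+3.640%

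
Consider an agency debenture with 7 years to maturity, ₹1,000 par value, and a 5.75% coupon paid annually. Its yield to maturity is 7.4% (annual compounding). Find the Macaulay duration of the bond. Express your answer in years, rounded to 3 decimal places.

Periodic yield y = 0.074. Discount each cash flow and weight by its year:
  t   CF        PV=CF/(1+0.074)^t    t·PV
  1        57.50        53.5382        53.5382
  2        57.50        49.8493        99.6986
  3        57.50        46.4146       139.2439
  4        57.50        43.2166       172.8664
  5        57.50        40.2389       201.1947
  6        57.50        37.4664       224.7985
  7     1,057.50       641.5794     4,491.0558
  Σ                    912.3035     5,382.3961
Price P = Σ PV = 912.3035.
Macaulay duration = Σ(t·PV) / P = 5,382.3961 / 912.3035 = 5.89979 years.

5.900 years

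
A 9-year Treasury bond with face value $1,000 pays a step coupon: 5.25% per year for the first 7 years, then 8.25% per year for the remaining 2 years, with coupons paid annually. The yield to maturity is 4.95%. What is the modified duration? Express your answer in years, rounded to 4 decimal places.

Periodic yield y = 0.0495. First find Macaulay duration:
  t   CF        PV=CF/(1+0.0495)^t    t·PV
  1        52.50        50.0238        50.0238
  2        52.50        47.6644        95.3289
  3        52.50        45.4163       136.2490
  4        52.50        43.2742       173.0970
  5        52.50        41.2332       206.1660
  6        52.50        39.2884       235.7306
  7        52.50        37.4354       262.0476
  8        82.50        56.0524       448.4194
  9     1,082.50       700.7868     6,307.0813
  Σ                  1,061.1751     7,914.1436
P = 1,061.1751; Macaulay duration = 7,914.1436 / 1,061.1751 = 7.45791 years.
Modified duration = D_Mac / (1 + y) = 7.45791 / 1.0495 = 7.10615 years.

7.1062 years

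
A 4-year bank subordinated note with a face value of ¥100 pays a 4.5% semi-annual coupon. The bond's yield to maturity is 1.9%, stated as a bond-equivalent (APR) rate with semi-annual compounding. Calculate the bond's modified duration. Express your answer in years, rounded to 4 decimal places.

Periodic yield y = 0.0095. First find Macaulay duration:
  t   CF        PV=CF/(1+0.0095)^t    t·PV
  1         2.25         2.2288         2.2288
  2         2.25         2.2079         4.4157
  3         2.25         2.1871         6.5612
  4         2.25         2.1665         8.6660
  5         2.25         2.1461        10.7305
  6         2.25         2.1259        12.7555
  7         2.25         2.1059        14.7413
  8       102.25        94.8010       758.4077
  Σ                    109.9691       818.5067
P = 109.9691; Macaulay duration = 818.5067 / 109.9691 = 7.44306 half-year periods = 3.72153 years.
Modified duration = D_Mac / (1 + y) = 3.72153 / 1.0095 = 3.68651 years.

3.6865 years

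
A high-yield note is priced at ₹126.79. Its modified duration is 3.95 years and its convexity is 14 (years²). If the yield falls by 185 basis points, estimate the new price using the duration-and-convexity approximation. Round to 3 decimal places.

₹136.359

Duration effect: -D_mod·Δy = -3.95 × (-0.0185) = +0.073075
Convexity effect: ½·C·(Δy)² = 0.5 × 14 × (-0.0185)² = +0.00239575
ΔP/P ≈ +0.073075 + 0.00239575 = +0.07547075
New price ≈ 126.79 × (1 + 0.07547075) = 136.3589363925.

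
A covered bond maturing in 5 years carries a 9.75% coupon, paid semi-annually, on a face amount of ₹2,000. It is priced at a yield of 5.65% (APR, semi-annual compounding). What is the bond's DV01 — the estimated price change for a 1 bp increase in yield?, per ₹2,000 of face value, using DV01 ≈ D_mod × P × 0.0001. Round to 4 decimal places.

Periodic yield y = 0.02825.
  t   CF        PV=CF/(1+0.02825)^t    t·PV
  1        97.50        94.8213        94.8213
  2        97.50        92.2162       184.4324
  3        97.50        89.6827       269.0480
  4        97.50        87.2187       348.8749
  5        97.50        84.8225       424.1125
  6        97.50        82.4921       494.9525
  7        97.50        80.2257       561.5800
  8        97.50        78.0216       624.1728
  9        97.50        75.8780       682.9024
  10    2,097.50     1,587.5039    15,875.0385
  Σ                  2,352.8827    19,559.9353
P = 2,352.8827; D_Mac = 8.31318 half-year periods = 4.15659 yrs; D_mod = 4.04239 yrs.
DV01 ≈ 4.04239 × 2,352.8827 × 0.0001 = 0.951127.

₹0.9511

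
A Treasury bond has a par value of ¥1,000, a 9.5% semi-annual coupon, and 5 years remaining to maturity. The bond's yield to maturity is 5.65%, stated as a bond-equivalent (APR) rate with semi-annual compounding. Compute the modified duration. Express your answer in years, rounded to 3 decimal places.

Periodic yield y = 0.02825. First find Macaulay duration:
  t   CF        PV=CF/(1+0.02825)^t    t·PV
  1        47.50        46.1950        46.1950
  2        47.50        44.9258        89.8517
  3        47.50        43.6916       131.0747
  4        47.50        42.4912       169.9647
  5        47.50        41.3238       206.6189
  6        47.50        40.1885       241.1307
  7        47.50        39.0843       273.5903
  8        47.50        38.0105       304.0842
  9        47.50        36.9662       332.6961
  10    1,047.50       792.8059     7,928.0586
  Σ                  1,165.6827     9,723.2647
P = 1,165.6827; Macaulay duration = 9,723.2647 / 1,165.6827 = 8.34126 half-year periods = 4.17063 years.
Modified duration = D_Mac / (1 + y) = 4.17063 / 1.02825 = 4.05605 years.

4.056 years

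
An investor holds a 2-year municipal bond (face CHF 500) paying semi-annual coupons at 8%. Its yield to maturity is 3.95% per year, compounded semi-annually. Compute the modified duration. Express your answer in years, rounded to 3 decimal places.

Periodic yield y = 0.01975. First find Macaulay duration:
  t   CF        PV=CF/(1+0.01975)^t    t·PV
  1        20.00        19.6127        19.6127
  2        20.00        19.2328        38.4656
  3        20.00        18.8603        56.5809
  4       520.00       480.8709     1,923.4836
  Σ                    538.5767     2,038.1427
P = 538.5767; Macaulay duration = 2,038.1427 / 538.5767 = 3.78431 half-year periods = 1.89216 years.
Modified duration = D_Mac / (1 + y) = 1.89216 / 1.01975 = 1.85551 years.

1.856 years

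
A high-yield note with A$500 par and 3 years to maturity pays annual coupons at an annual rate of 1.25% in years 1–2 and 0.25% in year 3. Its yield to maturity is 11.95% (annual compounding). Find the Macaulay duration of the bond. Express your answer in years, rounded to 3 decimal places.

Periodic yield y = 0.1195. Discount each cash flow and weight by its year:
  t   CF        PV=CF/(1+0.1195)^t    t·PV
  1         6.25         5.5828         5.5828
  2         6.25         4.9869         9.9738
  3       501.25       357.2581     1,071.7743
  Σ                    367.8279     1,087.3310
Price P = Σ PV = 367.8279.
Macaulay duration = Σ(t·PV) / P = 1,087.3310 / 367.8279 = 2.95609 years.

2.956 years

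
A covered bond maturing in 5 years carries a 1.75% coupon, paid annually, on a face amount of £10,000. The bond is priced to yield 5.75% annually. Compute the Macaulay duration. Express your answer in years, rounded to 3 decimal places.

4.811 years

Periodic yield y = 0.0575. Discount each cash flow and weight by its year:
  t   CF        PV=CF/(1+0.0575)^t    t·PV
  1       175.00       165.4846       165.4846
  2       175.00       156.4867       312.9733
  3       175.00       147.9779       443.9338
  4       175.00       139.9318       559.7274
  5    10,175.00     7,693.6520    38,468.2599
  Σ                  8,303.5330    39,950.3790
Price P = Σ PV = 8,303.5330.
Macaulay duration = Σ(t·PV) / P = 39,950.3790 / 8,303.5330 = 4.81125 years.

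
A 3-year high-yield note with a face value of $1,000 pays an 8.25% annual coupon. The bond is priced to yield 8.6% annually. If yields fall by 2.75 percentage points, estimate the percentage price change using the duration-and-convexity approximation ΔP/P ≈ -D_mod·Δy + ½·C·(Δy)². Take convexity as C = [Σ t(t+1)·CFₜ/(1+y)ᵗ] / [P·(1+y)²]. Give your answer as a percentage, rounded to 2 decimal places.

+7.38%

With y = 0.086:
  t   CF        PV=CF/(1+0.086)^t    t·PV        t(t+1)·PV
  1        82.50        75.9669        75.9669         151.9337
  2        82.50        69.9511       139.9021         419.7064
  3     1,082.50       845.1590     2,535.4771      10,141.9082
  Σ                    991.0769     2,751.3460      10,713.5483
P = 991.0769; D_Mac = 2.77612 yrs; D_mod = 2.55628 yrs; C = 9.16571.
Duration effect: -2.55628 × (-0.0275) = +0.070298
Convexity effect: 0.5 × 9.16571 × (-0.0275)² = +0.0034658
ΔP/P ≈ +0.070298 + 0.0034658 = +0.073763 = +7.3763%.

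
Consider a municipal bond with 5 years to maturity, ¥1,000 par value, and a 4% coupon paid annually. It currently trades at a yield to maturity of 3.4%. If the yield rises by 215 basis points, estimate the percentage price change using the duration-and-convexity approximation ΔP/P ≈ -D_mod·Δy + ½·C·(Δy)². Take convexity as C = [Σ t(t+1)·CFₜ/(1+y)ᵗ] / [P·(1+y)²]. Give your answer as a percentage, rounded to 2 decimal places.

-9.05%

With y = 0.034:
  t   CF        PV=CF/(1+0.034)^t    t·PV        t(t+1)·PV
  1        40.00        38.6847        38.6847          77.3694
  2        40.00        37.4127        74.8254         224.4761
  3        40.00        36.1825       108.5475         434.1898
  4        40.00        34.9927       139.9709         699.8546
  5     1,040.00       879.8946     4,399.4729      26,396.8376
  Σ                  1,027.1672     4,761.5014      27,832.7276
P = 1,027.1672; D_Mac = 4.63557 yrs; D_mod = 4.48314 yrs; C = 25.34391.
Duration effect: -4.48314 × (+0.0215) = -0.096387
Convexity effect: 0.5 × 25.34391 × (0.0215)² = +0.0058576
ΔP/P ≈ -0.096387 + 0.0058576 = -0.090530 = -9.0530%.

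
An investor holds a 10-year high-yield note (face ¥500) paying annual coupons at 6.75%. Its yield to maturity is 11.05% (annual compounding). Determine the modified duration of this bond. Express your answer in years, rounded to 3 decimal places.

6.448 years

Periodic yield y = 0.1105. First find Macaulay duration:
  t   CF        PV=CF/(1+0.1105)^t    t·PV
  1        33.75        30.3917        30.3917
  2        33.75        27.3676        54.7352
  3        33.75        24.6444        73.9332
  4        33.75        22.1922        88.7686
  5        33.75        19.9839        99.9197
  6        33.75        17.9954       107.9726
  7        33.75        16.2048       113.4336
  8        33.75        14.5924       116.7388
  9        33.75        13.1403       118.2631
  10      533.75       187.1338     1,871.3381
  Σ                    373.6465     2,675.4946
P = 373.6465; Macaulay duration = 2,675.4946 / 373.6465 = 7.16050 years.
Modified duration = D_Mac / (1 + y) = 7.16050 / 1.1105 = 6.44799 years.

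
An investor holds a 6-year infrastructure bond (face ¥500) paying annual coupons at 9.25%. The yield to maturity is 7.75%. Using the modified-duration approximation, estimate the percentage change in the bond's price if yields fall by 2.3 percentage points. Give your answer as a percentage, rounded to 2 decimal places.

Periodic yield y = 0.0775. Modified duration first:
  t   CF        PV=CF/(1+0.0775)^t    t·PV
  1        46.25        42.9234        42.9234
  2        46.25        39.8361        79.6723
  3        46.25        36.9709       110.9127
  4        46.25        34.3117       137.2469
  5        46.25        31.8438       159.2192
  6       546.25       349.0501     2,094.3006
  Σ                    534.9361     2,624.2751
P = 534.9361; D_Mac = 4.90577 yrs; D_mod = 4.90577/(1+0.0775) = 4.55292 yrs.
ΔP/P ≈ -D_mod · Δy = -4.55292 × (-0.023) = +0.104717 = +10.4717%.

+10.47%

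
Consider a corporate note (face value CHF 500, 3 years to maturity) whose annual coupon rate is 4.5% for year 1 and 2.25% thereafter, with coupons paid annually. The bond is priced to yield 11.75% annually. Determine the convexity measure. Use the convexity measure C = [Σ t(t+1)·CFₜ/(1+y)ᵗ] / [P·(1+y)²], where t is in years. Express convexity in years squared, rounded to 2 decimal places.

9.09

With y = 0.1175:
  t   CF        PV=CF/(1+0.1175)^t    t·PV        t(t+1)·PV
  1        22.50        20.1342        20.1342          40.2685
  2        11.25         9.0086        18.0172          54.0516
  3       511.25       366.3454     1,099.0362       4,396.1446
  Σ                    395.4882     1,137.1876       4,490.4647
P = 395.4882.
Convexity = Σ t(t+1)·PV / [P·(1+y)²] = 4,490.4647 / (395.4882 × 1.248806) = 9.09207.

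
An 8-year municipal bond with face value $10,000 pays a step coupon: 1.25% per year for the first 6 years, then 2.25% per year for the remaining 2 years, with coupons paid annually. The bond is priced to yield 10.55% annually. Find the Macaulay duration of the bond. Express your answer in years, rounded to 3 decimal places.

Periodic yield y = 0.1055. Discount each cash flow and weight by its year:
  t   CF        PV=CF/(1+0.1055)^t    t·PV
  1       125.00       113.0710       113.0710
  2       125.00       102.2804       204.5608
  3       125.00        92.5196       277.5588
  4       125.00        83.6903       334.7611
  5       125.00        75.7036       378.5178
  6       125.00        68.4790       410.8741
  7       225.00       111.4991       780.4936
  8    10,225.00     4,583.4589    36,667.6712
  Σ                  5,230.7019    39,167.5085
Price P = Σ PV = 5,230.7019.
Macaulay duration = Σ(t·PV) / P = 39,167.5085 / 5,230.7019 = 7.48800 years.

7.488 years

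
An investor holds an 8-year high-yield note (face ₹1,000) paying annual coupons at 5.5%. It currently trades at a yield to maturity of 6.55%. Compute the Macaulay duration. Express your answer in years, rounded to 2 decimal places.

Periodic yield y = 0.0655. Discount each cash flow and weight by its year:
  t   CF        PV=CF/(1+0.0655)^t    t·PV
  1        55.00        51.6190        51.6190
  2        55.00        48.4458        96.8915
  3        55.00        45.4676       136.4029
  4        55.00        42.6726       170.6903
  5        55.00        40.0493       200.2467
  6        55.00        37.5874       225.5242
  7        55.00        35.2767       246.9372
  8     1,055.00       635.0747     5,080.5978
  Σ                    936.1931     6,208.9096
Price P = Σ PV = 936.1931.
Macaulay duration = Σ(t·PV) / P = 6,208.9096 / 936.1931 = 6.63208 years.

6.63 years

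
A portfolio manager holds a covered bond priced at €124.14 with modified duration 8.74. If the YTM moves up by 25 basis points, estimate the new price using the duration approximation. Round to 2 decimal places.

Duration approximation: ΔP/P ≈ -D_mod · Δy = -8.74 × (+0.0025) = -0.021850.
New price ≈ 124.14 × (1 - 0.021850) = 121.427541.

€121.43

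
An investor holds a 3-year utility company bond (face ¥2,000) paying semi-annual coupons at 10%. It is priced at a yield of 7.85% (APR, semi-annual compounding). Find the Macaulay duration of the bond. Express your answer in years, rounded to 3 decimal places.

Periodic yield y = 0.03925. Discount each cash flow and weight by its period:
  t   CF        PV=CF/(1+0.03925)^t    t·PV
  1       100.00        96.2232        96.2232
  2       100.00        92.5891       185.1782
  3       100.00        89.0922       267.2767
  4       100.00        85.7274       342.9098
  5       100.00        82.4897       412.4486
  6     2,100.00     1,666.8599    10,001.1593
  Σ                  2,112.9816    11,305.1959
Price P = Σ PV = 2,112.9816.
Macaulay duration = Σ(t·PV) / P = 11,305.1959 / 2,112.9816 = 5.35035 half-year periods.
In years: 5.35035 / 2 = 2.67518 years.

2.675 years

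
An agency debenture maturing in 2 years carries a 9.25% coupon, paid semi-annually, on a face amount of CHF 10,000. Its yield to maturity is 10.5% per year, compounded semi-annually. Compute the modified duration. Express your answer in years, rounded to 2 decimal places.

Periodic yield y = 0.0525. First find Macaulay duration:
  t   CF        PV=CF/(1+0.0525)^t    t·PV
  1       462.50       439.4299       439.4299
  2       462.50       417.5106       835.0212
  3       462.50       396.6847     1,190.0540
  4    10,462.50     8,526.0339    34,104.1354
  Σ                  9,779.6591    36,568.6406
P = 9,779.6591; Macaulay duration = 36,568.6406 / 9,779.6591 = 3.73926 half-year periods = 1.86963 years.
Modified duration = D_Mac / (1 + y) = 1.86963 / 1.0525 = 1.77637 years.

1.78 years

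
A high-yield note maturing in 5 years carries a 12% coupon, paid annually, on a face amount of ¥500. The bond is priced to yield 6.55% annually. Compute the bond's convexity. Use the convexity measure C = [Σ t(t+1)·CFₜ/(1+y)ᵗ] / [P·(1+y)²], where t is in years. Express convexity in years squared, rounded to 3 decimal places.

20.386

With y = 0.0655:
  t   CF        PV=CF/(1+0.0655)^t    t·PV        t(t+1)·PV
  1        60.00        56.3116        56.3116         112.6232
  2        60.00        52.8499       105.6998         317.0995
  3        60.00        49.6011       148.8032         595.2126
  4        60.00        46.5519       186.2076         931.0380
  5       560.00       407.7752     2,038.8758      12,233.2545
  Σ                    613.0896     2,535.8980      14,189.2279
P = 613.0896.
Convexity = Σ t(t+1)·PV / [P·(1+y)²] = 14,189.2279 / (613.0896 × 1.135290) = 20.38581.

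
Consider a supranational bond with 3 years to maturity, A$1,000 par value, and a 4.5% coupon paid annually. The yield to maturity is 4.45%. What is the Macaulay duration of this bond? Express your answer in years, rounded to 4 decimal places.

Periodic yield y = 0.0445. Discount each cash flow and weight by its year:
  t   CF        PV=CF/(1+0.0445)^t    t·PV
  1        45.00        43.0828        43.0828
  2        45.00        41.2473        82.4946
  3     1,045.00       917.0457     2,751.1370
  Σ                  1,001.3758     2,876.7144
Price P = Σ PV = 1,001.3758.
Macaulay duration = Σ(t·PV) / P = 2,876.7144 / 1,001.3758 = 2.87276 years.

2.8728 years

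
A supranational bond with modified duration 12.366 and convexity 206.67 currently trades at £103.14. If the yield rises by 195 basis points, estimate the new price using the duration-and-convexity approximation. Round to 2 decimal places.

Duration effect: -D_mod·Δy = -12.366 × (+0.0195) = -0.241137
Convexity effect: ½·C·(Δy)² = 0.5 × 206.67 × (0.0195)² = +0.03929313375
ΔP/P ≈ -0.241137 + 0.03929313375 = -0.20184386625
New price ≈ 103.14 × (1 - 0.20184386625) = 82.321823634975.

£82.32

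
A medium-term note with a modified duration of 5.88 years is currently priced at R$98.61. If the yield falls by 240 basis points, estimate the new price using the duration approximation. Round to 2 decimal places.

Duration approximation: ΔP/P ≈ -D_mod · Δy = -5.88 × (-0.024) = +0.141120.
New price ≈ 98.61 × (1 + 0.141120) = 112.5258432.

R$112.53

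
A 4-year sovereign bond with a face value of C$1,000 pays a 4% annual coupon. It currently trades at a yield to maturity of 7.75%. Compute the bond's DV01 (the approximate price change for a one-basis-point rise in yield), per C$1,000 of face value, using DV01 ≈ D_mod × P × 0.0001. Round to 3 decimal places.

C$0.305

Periodic yield y = 0.0775.
  t   CF        PV=CF/(1+0.0775)^t    t·PV
  1        40.00        37.1230        37.1230
  2        40.00        34.4529        68.9057
  3        40.00        31.9748        95.9245
  4     1,040.00       771.5503     3,086.2011
  Σ                    875.1009     3,288.1542
P = 875.1009; D_Mac = 3.75746 yrs; D_mod = 3.48720 yrs.
DV01 ≈ 3.48720 × 875.1009 × 0.0001 = 0.305165.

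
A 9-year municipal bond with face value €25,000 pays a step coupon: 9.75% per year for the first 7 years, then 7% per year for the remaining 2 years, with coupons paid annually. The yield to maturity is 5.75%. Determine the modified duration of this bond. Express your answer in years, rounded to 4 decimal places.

Periodic yield y = 0.0575. First find Macaulay duration:
  t   CF        PV=CF/(1+0.0575)^t    t·PV
  1     2,437.50     2,304.9645     2,304.9645
  2     2,437.50     2,179.6355     4,359.2710
  3     2,437.50     2,061.1210     6,183.3631
  4     2,437.50     1,949.0506     7,796.2025
  5     2,437.50     1,843.0739     9,215.3694
  6     2,437.50     1,742.8595    10,457.1568
  7     2,437.50     1,648.0941    11,536.6584
  8     1,750.00     1,118.9097     8,951.2776
  9    26,750.00    16,173.3655   145,560.2897
  Σ                 31,021.0743   206,364.5530
P = 31,021.0743; Macaulay duration = 206,364.5530 / 31,021.0743 = 6.65240 years.
Modified duration = D_Mac / (1 + y) = 6.65240 / 1.0575 = 6.29068 years.

6.2907 years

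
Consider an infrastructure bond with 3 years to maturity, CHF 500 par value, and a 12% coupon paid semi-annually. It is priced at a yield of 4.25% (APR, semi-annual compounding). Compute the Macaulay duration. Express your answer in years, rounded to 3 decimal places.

Periodic yield y = 0.02125. Discount each cash flow and weight by its period:
  t   CF        PV=CF/(1+0.02125)^t    t·PV
  1        30.00        29.3758        29.3758
  2        30.00        28.7645        57.5290
  3        30.00        28.1660        84.4980
  4        30.00        27.5799       110.3197
  5        30.00        27.0060       135.0302
  6       530.00       467.1792     2,803.0749
  Σ                    608.0714     3,219.8276
Price P = Σ PV = 608.0714.
Macaulay duration = Σ(t·PV) / P = 3,219.8276 / 608.0714 = 5.29515 half-year periods.
In years: 5.29515 / 2 = 2.64757 years.

2.648 years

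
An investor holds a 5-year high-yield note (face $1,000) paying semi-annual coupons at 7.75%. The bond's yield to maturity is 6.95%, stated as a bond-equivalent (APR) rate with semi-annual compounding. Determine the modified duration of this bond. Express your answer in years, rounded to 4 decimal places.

4.1106 years

Periodic yield y = 0.03475. First find Macaulay duration:
  t   CF        PV=CF/(1+0.03475)^t    t·PV
  1        38.75        37.4487        37.4487
  2        38.75        36.1910        72.3820
  3        38.75        34.9756       104.9269
  4        38.75        33.8010       135.2041
  5        38.75        32.6659       163.3295
  6        38.75        31.5689       189.4132
  7        38.75        30.5087       213.5609
  8        38.75        29.4841       235.8730
  9        38.75        28.4940       256.4456
  10    1,038.75       738.1705     7,381.7050
  Σ                  1,033.3084     8,790.2889
P = 1,033.3084; Macaulay duration = 8,790.2889 / 1,033.3084 = 8.50694 half-year periods = 4.25347 years.
Modified duration = D_Mac / (1 + y) = 4.25347 / 1.03475 = 4.11062 years.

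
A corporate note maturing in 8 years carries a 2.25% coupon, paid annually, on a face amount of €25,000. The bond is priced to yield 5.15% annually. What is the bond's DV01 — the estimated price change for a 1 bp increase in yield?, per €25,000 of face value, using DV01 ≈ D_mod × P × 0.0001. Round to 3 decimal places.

Periodic yield y = 0.0515.
  t   CF        PV=CF/(1+0.0515)^t    t·PV
  1       562.50       534.9501       534.9501
  2       562.50       508.7495     1,017.4989
  3       562.50       483.8321     1,451.4964
  4       562.50       460.1352     1,840.5406
  5       562.50       437.5988     2,187.9941
  6       562.50       416.1663     2,496.9975
  7       562.50       395.7834     2,770.4839
  8    25,562.50    17,105.2375   136,841.9002
  Σ                 20,342.4528   149,141.8617
P = 20,342.4528; D_Mac = 7.33156 yrs; D_mod = 6.97247 yrs.
DV01 ≈ 6.97247 × 20,342.4528 × 0.0001 = 14.183724.

€14.184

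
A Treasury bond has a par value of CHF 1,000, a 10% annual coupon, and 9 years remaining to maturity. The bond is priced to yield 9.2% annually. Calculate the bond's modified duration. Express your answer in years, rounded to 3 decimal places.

Periodic yield y = 0.092. First find Macaulay duration:
  t   CF        PV=CF/(1+0.092)^t    t·PV
  1       100.00        91.5751        91.5751
  2       100.00        83.8600       167.7199
  3       100.00        76.7948       230.3845
  4       100.00        70.3250       281.2998
  5       100.00        64.4001       322.0007
  6       100.00        58.9745       353.8469
  7       100.00        54.0059       378.0416
  8       100.00        49.4560       395.6479
  9     1,100.00       498.1830     4,483.6474
  Σ                  1,047.5745     6,704.1639
P = 1,047.5745; Macaulay duration = 6,704.1639 / 1,047.5745 = 6.39970 years.
Modified duration = D_Mac / (1 + y) = 6.39970 / 1.092 = 5.86053 years.

5.861 years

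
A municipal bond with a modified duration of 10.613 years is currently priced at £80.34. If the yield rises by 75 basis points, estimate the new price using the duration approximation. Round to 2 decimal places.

Duration approximation: ΔP/P ≈ -D_mod · Δy = -10.613 × (+0.0075) = -0.0795975.
New price ≈ 80.34 × (1 - 0.0795975) = 73.94513685.

£73.95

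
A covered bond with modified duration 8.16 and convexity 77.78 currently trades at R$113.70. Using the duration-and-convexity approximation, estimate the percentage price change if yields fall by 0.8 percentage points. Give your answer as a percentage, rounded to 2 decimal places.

+6.78%

Duration effect: -D_mod·Δy = -8.16 × (-0.008) = +0.065280
Convexity effect: ½·C·(Δy)² = 0.5 × 77.78 × (-0.008)² = +0.00248896
ΔP/P ≈ +0.065280 + 0.00248896 = +0.06776896
= +6.776896%.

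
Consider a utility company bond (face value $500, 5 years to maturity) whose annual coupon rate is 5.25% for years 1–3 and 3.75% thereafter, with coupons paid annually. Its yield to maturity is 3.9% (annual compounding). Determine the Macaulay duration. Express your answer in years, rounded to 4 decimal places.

4.5422 years

Periodic yield y = 0.039. Discount each cash flow and weight by its year:
  t   CF        PV=CF/(1+0.039)^t    t·PV
  1        26.25        25.2647        25.2647
  2        26.25        24.3163        48.6327
  3        26.25        23.4036        70.2108
  4        18.75        16.0894        64.3575
  5       518.75       428.4305     2,142.1525
  Σ                    517.5045     2,350.6181
Price P = Σ PV = 517.5045.
Macaulay duration = Σ(t·PV) / P = 2,350.6181 / 517.5045 = 4.54222 years.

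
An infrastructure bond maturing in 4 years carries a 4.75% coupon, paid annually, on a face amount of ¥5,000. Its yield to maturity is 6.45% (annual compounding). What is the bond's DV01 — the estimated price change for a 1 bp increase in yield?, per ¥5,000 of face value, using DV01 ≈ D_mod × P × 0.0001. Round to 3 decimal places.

Periodic yield y = 0.0645.
  t   CF        PV=CF/(1+0.0645)^t    t·PV
  1       237.50       223.1094       223.1094
  2       237.50       209.5908       419.1817
  3       237.50       196.8913       590.6740
  4     5,237.50     4,078.8842    16,315.5367
  Σ                  4,708.4758    17,548.5018
P = 4,708.4758; D_Mac = 3.72700 yrs; D_mod = 3.50118 yrs.
DV01 ≈ 3.50118 × 4,708.4758 × 0.0001 = 1.648521.

¥1.649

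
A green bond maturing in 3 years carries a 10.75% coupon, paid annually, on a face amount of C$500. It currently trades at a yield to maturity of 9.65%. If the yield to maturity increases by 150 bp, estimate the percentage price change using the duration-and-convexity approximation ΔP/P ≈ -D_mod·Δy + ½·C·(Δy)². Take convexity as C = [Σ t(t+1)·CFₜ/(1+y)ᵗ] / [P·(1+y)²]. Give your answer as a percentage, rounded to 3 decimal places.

With y = 0.0965:
  t   CF        PV=CF/(1+0.0965)^t    t·PV        t(t+1)·PV
  1        53.75        49.0196        49.0196          98.0392
  2        53.75        44.7055        89.4110         268.2331
  3       553.75       420.0373     1,260.1118       5,040.4473
  Σ                    513.7624     1,398.5425       5,406.7197
P = 513.7624; D_Mac = 2.72216 yrs; D_mod = 2.48259 yrs; C = 8.75295.
Duration effect: -2.48259 × (+0.015) = -0.037239
Convexity effect: 0.5 × 8.75295 × (0.015)² = +0.0009847
ΔP/P ≈ -0.037239 + 0.0009847 = -0.036254 = -3.6254%.

-3.625%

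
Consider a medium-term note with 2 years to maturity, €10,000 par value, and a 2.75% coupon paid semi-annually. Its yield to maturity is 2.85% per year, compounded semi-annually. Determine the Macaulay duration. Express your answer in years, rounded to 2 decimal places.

Periodic yield y = 0.01425. Discount each cash flow and weight by its period:
  t   CF        PV=CF/(1+0.01425)^t    t·PV
  1       137.50       135.5682       135.5682
  2       137.50       133.6634       267.3269
  3       137.50       131.7855       395.3565
  4    10,137.50     9,579.6756    38,318.7023
  Σ                  9,980.6927    39,116.9539
Price P = Σ PV = 9,980.6927.
Macaulay duration = Σ(t·PV) / P = 39,116.9539 / 9,980.6927 = 3.91926 half-year periods.
In years: 3.91926 / 2 = 1.95963 years.

1.96 years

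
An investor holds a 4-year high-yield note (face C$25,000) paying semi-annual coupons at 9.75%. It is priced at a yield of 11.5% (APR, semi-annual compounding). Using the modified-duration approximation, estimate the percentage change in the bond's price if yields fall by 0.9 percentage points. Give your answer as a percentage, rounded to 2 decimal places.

+2.88%

Periodic yield y = 0.0575. Modified duration first:
  t   CF        PV=CF/(1+0.0575)^t    t·PV
  1     1,218.75     1,152.4823     1,152.4823
  2     1,218.75     1,089.8177     2,179.6355
  3     1,218.75     1,030.5605     3,091.6816
  4     1,218.75       974.5253     3,898.1013
  5     1,218.75       921.5369     4,607.6847
  6     1,218.75       871.4297     5,228.5784
  7     1,218.75       824.0470     5,768.3292
  8    26,218.75    16,763.6650   134,109.3202
  Σ                 23,628.0646   160,035.8131
P = 23,628.0646; D_Mac = 6.77312 half-year periods = 3.38656 yrs; D_mod = 3.38656/(1+0.0575) = 3.20242 yrs.
ΔP/P ≈ -D_mod · Δy = -3.20242 × (-0.009) = +0.028822 = +2.8822%.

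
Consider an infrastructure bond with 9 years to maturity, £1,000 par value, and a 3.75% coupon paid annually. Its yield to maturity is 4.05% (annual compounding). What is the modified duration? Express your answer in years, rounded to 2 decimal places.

Periodic yield y = 0.0405. First find Macaulay duration:
  t   CF        PV=CF/(1+0.0405)^t    t·PV
  1        37.50        36.0404        36.0404
  2        37.50        34.6375        69.2751
  3        37.50        33.2893        99.8680
  4        37.50        31.9936       127.9743
  5        37.50        30.7483       153.7414
  6        37.50        29.5514       177.3087
  7        37.50        28.4012       198.8084
  8        37.50        27.2957       218.3658
  9     1,037.50       725.7873     6,532.0854
  Σ                    977.7447     7,613.4674
P = 977.7447; Macaulay duration = 7,613.4674 / 977.7447 = 7.78676 years.
Modified duration = D_Mac / (1 + y) = 7.78676 / 1.0405 = 7.48368 years.

7.48 years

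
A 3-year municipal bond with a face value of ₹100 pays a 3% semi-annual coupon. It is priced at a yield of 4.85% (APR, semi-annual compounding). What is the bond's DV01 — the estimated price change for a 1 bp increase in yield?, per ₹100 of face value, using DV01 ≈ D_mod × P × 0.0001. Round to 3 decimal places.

Periodic yield y = 0.02425.
  t   CF        PV=CF/(1+0.02425)^t    t·PV
  1         1.50         1.4645         1.4645
  2         1.50         1.4298         2.8596
  3         1.50         1.3960         4.1879
  4         1.50         1.3629         5.4516
  5         1.50         1.3306         6.6532
  6       101.50        87.9084       527.4502
  Σ                     94.8922       548.0670
P = 94.8922; D_Mac = 5.77568 half-year periods = 2.88784 yrs; D_mod = 2.81947 yrs.
DV01 ≈ 2.81947 × 94.8922 × 0.0001 = 0.026755.

₹0.027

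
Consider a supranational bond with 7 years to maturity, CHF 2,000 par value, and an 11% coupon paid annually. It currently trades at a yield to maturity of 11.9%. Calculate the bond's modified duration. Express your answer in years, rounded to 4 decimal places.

Periodic yield y = 0.119. First find Macaulay duration:
  t   CF        PV=CF/(1+0.119)^t    t·PV
  1       220.00       196.6041       196.6041
  2       220.00       175.6963       351.3925
  3       220.00       157.0118       471.0355
  4       220.00       140.3144       561.2577
  5       220.00       125.3927       626.9635
  6       220.00       112.0578       672.3469
  7     2,220.00     1,010.5141     7,073.5986
  Σ                  1,917.5912     9,953.1988
P = 1,917.5912; Macaulay duration = 9,953.1988 / 1,917.5912 = 5.19047 years.
Modified duration = D_Mac / (1 + y) = 5.19047 / 1.119 = 4.63849 years.

4.6385 years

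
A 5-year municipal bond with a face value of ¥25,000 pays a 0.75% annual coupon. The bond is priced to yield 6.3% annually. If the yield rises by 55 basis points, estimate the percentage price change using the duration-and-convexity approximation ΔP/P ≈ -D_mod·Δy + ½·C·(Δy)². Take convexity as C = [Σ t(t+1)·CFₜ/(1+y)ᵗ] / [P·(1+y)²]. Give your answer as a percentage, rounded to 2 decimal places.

With y = 0.063:
  t   CF        PV=CF/(1+0.063)^t    t·PV        t(t+1)·PV
  1       187.50       176.3876       176.3876         352.7752
  2       187.50       165.9338       331.8675         995.6025
  3       187.50       156.0995       468.2985       1,873.1939
  4       187.50       146.8481       587.3922       2,936.9612
  5    25,187.50    18,557.4689    92,787.3444     556,724.0663
  Σ                 19,202.7378    94,351.2902     562,882.5991
P = 19,202.7378; D_Mac = 4.91343 yrs; D_mod = 4.62223 yrs; C = 25.94109.
Duration effect: -4.62223 × (+0.0055) = -0.025422
Convexity effect: 0.5 × 25.94109 × (0.0055)² = +0.0003924
ΔP/P ≈ -0.025422 + 0.0003924 = -0.025030 = -2.5030%.

-2.50%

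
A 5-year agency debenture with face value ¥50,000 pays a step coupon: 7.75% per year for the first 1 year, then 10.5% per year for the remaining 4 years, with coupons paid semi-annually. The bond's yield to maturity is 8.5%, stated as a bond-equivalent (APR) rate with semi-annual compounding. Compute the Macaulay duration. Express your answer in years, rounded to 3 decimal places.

4.138 years

Periodic yield y = 0.0425. Discount each cash flow and weight by its period:
  t   CF        PV=CF/(1+0.0425)^t    t·PV
  1     1,937.50     1,858.5132     1,858.5132
  2     1,937.50     1,782.7465     3,565.4929
  3     2,625.00     2,316.8671     6,950.6012
  4     2,625.00     2,222.4145     8,889.6578
  5     2,625.00     2,131.8124    10,659.0621
  6     2,625.00     2,044.9040    12,269.4240
  7     2,625.00     1,961.5386    13,730.7703
  8     2,625.00     1,881.5718    15,052.5745
  9     2,625.00     1,804.8650    16,243.7854
  10   52,625.00    34,708.1505   347,081.5053
  Σ                 52,713.3836   436,301.3869
Price P = Σ PV = 52,713.3836.
Macaulay duration = Σ(t·PV) / P = 436,301.3869 / 52,713.3836 = 8.27686 half-year periods.
In years: 8.27686 / 2 = 4.13843 years.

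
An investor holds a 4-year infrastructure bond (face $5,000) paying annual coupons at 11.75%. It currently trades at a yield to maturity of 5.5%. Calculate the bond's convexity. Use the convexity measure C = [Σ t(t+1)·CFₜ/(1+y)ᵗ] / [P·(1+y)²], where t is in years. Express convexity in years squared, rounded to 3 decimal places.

14.812

With y = 0.055:
  t   CF        PV=CF/(1+0.055)^t    t·PV        t(t+1)·PV
  1       587.50       556.8720       556.8720       1,113.7441
  2       587.50       527.8408     1,055.6816       3,167.0448
  3       587.50       500.3230     1,500.9691       6,003.8763
  4     5,587.50     4,510.3236    18,041.2942      90,206.4711
  Σ                  6,095.3594    21,154.8169     100,491.1362
P = 6,095.3594.
Convexity = Σ t(t+1)·PV / [P·(1+y)²] = 100,491.1362 / (6,095.3594 × 1.113025) = 14.81233.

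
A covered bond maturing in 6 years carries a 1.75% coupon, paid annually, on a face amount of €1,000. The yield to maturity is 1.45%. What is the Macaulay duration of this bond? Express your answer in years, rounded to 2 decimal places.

5.75 years

Periodic yield y = 0.0145. Discount each cash flow and weight by its year:
  t   CF        PV=CF/(1+0.0145)^t    t·PV
  1        17.50        17.2499        17.2499
  2        17.50        17.0033        34.0067
  3        17.50        16.7603        50.2809
  4        17.50        16.5208        66.0830
  5        17.50        16.2846        81.4231
  6     1,017.50       933.3018     5,599.8109
  Σ                  1,017.1207     5,848.8545
Price P = Σ PV = 1,017.1207.
Macaulay duration = Σ(t·PV) / P = 5,848.8545 / 1,017.1207 = 5.75040 years.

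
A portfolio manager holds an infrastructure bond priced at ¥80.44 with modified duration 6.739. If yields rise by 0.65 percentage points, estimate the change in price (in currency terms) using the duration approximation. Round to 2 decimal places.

Duration approximation: ΔP/P ≈ -D_mod · Δy = -6.739 × (+0.0065) = -0.0438035.
ΔP ≈ 80.44 × (-0.0438035) = -3.52355354.

-¥3.52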